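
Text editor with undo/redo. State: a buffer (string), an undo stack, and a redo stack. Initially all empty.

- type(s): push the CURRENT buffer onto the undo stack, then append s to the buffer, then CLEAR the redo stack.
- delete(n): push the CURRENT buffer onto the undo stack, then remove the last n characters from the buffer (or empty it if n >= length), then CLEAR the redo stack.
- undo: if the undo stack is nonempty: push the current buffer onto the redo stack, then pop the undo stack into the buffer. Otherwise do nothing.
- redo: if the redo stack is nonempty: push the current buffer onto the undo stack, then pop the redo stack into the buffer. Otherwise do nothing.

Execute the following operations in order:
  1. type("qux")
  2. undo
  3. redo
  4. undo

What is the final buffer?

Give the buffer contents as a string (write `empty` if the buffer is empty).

After op 1 (type): buf='qux' undo_depth=1 redo_depth=0
After op 2 (undo): buf='(empty)' undo_depth=0 redo_depth=1
After op 3 (redo): buf='qux' undo_depth=1 redo_depth=0
After op 4 (undo): buf='(empty)' undo_depth=0 redo_depth=1

Answer: empty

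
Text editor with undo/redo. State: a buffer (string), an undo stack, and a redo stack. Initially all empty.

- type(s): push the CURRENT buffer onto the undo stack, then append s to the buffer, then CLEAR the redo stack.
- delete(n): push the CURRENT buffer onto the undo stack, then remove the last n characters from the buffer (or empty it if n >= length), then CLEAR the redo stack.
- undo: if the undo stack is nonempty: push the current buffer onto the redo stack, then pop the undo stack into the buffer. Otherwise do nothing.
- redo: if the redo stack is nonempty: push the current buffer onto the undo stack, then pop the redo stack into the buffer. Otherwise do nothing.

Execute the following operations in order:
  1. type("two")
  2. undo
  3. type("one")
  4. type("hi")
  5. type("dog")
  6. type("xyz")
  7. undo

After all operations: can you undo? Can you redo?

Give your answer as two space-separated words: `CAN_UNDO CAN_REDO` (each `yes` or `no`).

After op 1 (type): buf='two' undo_depth=1 redo_depth=0
After op 2 (undo): buf='(empty)' undo_depth=0 redo_depth=1
After op 3 (type): buf='one' undo_depth=1 redo_depth=0
After op 4 (type): buf='onehi' undo_depth=2 redo_depth=0
After op 5 (type): buf='onehidog' undo_depth=3 redo_depth=0
After op 6 (type): buf='onehidogxyz' undo_depth=4 redo_depth=0
After op 7 (undo): buf='onehidog' undo_depth=3 redo_depth=1

Answer: yes yes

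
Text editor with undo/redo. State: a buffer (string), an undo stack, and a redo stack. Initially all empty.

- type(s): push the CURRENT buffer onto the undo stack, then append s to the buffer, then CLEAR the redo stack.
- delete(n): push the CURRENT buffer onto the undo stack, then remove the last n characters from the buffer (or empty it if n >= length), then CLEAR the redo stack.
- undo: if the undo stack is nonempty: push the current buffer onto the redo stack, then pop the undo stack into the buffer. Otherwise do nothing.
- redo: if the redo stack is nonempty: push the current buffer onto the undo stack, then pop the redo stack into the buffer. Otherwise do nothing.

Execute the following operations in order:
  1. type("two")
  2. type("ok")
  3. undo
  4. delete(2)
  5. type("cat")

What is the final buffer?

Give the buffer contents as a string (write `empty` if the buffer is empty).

Answer: tcat

Derivation:
After op 1 (type): buf='two' undo_depth=1 redo_depth=0
After op 2 (type): buf='twook' undo_depth=2 redo_depth=0
After op 3 (undo): buf='two' undo_depth=1 redo_depth=1
After op 4 (delete): buf='t' undo_depth=2 redo_depth=0
After op 5 (type): buf='tcat' undo_depth=3 redo_depth=0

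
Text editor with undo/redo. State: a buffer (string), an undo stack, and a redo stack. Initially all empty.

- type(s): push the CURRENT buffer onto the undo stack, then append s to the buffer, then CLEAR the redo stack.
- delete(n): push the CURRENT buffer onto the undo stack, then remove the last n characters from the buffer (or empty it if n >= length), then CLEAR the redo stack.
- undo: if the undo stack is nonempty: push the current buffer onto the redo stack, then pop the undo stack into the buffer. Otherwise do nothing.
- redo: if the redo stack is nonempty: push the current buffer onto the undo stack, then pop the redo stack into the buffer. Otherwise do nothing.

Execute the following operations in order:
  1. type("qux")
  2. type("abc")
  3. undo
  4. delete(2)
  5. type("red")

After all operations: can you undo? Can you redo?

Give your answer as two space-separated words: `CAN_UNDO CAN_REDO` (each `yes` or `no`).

Answer: yes no

Derivation:
After op 1 (type): buf='qux' undo_depth=1 redo_depth=0
After op 2 (type): buf='quxabc' undo_depth=2 redo_depth=0
After op 3 (undo): buf='qux' undo_depth=1 redo_depth=1
After op 4 (delete): buf='q' undo_depth=2 redo_depth=0
After op 5 (type): buf='qred' undo_depth=3 redo_depth=0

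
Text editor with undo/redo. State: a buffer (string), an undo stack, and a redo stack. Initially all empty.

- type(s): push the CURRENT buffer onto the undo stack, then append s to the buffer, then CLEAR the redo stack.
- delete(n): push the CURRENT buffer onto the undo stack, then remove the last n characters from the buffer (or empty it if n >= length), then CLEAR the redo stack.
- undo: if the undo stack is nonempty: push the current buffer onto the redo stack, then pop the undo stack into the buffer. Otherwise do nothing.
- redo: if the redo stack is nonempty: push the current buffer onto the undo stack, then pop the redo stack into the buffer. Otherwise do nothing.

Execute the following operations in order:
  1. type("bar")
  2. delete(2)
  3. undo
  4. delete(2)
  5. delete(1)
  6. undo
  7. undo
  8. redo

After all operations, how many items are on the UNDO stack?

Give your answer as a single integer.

After op 1 (type): buf='bar' undo_depth=1 redo_depth=0
After op 2 (delete): buf='b' undo_depth=2 redo_depth=0
After op 3 (undo): buf='bar' undo_depth=1 redo_depth=1
After op 4 (delete): buf='b' undo_depth=2 redo_depth=0
After op 5 (delete): buf='(empty)' undo_depth=3 redo_depth=0
After op 6 (undo): buf='b' undo_depth=2 redo_depth=1
After op 7 (undo): buf='bar' undo_depth=1 redo_depth=2
After op 8 (redo): buf='b' undo_depth=2 redo_depth=1

Answer: 2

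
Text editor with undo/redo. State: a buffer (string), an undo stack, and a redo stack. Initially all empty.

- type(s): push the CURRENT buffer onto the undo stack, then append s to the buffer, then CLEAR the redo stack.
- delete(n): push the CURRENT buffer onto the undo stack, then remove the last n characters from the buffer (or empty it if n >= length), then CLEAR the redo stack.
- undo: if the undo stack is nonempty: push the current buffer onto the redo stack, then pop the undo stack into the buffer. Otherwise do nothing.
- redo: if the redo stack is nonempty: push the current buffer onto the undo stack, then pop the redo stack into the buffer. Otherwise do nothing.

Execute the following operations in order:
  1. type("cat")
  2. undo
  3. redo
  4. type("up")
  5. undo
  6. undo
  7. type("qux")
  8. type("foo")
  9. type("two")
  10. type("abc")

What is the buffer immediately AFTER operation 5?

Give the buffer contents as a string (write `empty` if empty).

Answer: cat

Derivation:
After op 1 (type): buf='cat' undo_depth=1 redo_depth=0
After op 2 (undo): buf='(empty)' undo_depth=0 redo_depth=1
After op 3 (redo): buf='cat' undo_depth=1 redo_depth=0
After op 4 (type): buf='catup' undo_depth=2 redo_depth=0
After op 5 (undo): buf='cat' undo_depth=1 redo_depth=1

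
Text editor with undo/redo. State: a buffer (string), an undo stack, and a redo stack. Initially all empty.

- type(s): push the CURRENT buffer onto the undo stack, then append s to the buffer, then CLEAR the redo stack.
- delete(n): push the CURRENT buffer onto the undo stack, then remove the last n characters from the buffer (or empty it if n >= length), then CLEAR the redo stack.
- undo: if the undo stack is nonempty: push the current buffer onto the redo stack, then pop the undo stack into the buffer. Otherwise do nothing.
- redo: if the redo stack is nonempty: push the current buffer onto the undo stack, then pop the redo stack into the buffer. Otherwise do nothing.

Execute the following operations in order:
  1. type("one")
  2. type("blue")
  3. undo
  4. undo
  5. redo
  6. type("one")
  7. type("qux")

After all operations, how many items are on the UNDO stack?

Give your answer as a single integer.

Answer: 3

Derivation:
After op 1 (type): buf='one' undo_depth=1 redo_depth=0
After op 2 (type): buf='oneblue' undo_depth=2 redo_depth=0
After op 3 (undo): buf='one' undo_depth=1 redo_depth=1
After op 4 (undo): buf='(empty)' undo_depth=0 redo_depth=2
After op 5 (redo): buf='one' undo_depth=1 redo_depth=1
After op 6 (type): buf='oneone' undo_depth=2 redo_depth=0
After op 7 (type): buf='oneonequx' undo_depth=3 redo_depth=0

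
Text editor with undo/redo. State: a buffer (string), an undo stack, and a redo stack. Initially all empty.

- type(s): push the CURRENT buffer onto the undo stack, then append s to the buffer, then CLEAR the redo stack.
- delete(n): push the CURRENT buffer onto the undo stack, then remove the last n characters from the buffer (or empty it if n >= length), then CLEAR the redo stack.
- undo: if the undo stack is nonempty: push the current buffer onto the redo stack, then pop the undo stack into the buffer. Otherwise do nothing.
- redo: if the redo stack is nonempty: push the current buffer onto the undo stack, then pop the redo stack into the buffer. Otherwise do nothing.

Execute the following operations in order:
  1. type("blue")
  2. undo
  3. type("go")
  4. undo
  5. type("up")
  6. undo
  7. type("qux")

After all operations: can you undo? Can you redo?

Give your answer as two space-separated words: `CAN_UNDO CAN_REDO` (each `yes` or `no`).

After op 1 (type): buf='blue' undo_depth=1 redo_depth=0
After op 2 (undo): buf='(empty)' undo_depth=0 redo_depth=1
After op 3 (type): buf='go' undo_depth=1 redo_depth=0
After op 4 (undo): buf='(empty)' undo_depth=0 redo_depth=1
After op 5 (type): buf='up' undo_depth=1 redo_depth=0
After op 6 (undo): buf='(empty)' undo_depth=0 redo_depth=1
After op 7 (type): buf='qux' undo_depth=1 redo_depth=0

Answer: yes no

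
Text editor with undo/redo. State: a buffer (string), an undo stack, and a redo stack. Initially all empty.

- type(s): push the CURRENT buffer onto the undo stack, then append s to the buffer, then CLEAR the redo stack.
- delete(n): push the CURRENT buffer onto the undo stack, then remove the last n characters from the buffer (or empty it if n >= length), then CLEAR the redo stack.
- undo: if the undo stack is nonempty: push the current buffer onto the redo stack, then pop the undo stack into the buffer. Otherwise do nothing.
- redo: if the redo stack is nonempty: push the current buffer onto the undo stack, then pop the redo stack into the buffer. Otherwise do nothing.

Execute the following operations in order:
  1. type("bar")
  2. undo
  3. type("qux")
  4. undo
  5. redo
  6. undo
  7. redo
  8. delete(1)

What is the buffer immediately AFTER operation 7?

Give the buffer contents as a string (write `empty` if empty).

Answer: qux

Derivation:
After op 1 (type): buf='bar' undo_depth=1 redo_depth=0
After op 2 (undo): buf='(empty)' undo_depth=0 redo_depth=1
After op 3 (type): buf='qux' undo_depth=1 redo_depth=0
After op 4 (undo): buf='(empty)' undo_depth=0 redo_depth=1
After op 5 (redo): buf='qux' undo_depth=1 redo_depth=0
After op 6 (undo): buf='(empty)' undo_depth=0 redo_depth=1
After op 7 (redo): buf='qux' undo_depth=1 redo_depth=0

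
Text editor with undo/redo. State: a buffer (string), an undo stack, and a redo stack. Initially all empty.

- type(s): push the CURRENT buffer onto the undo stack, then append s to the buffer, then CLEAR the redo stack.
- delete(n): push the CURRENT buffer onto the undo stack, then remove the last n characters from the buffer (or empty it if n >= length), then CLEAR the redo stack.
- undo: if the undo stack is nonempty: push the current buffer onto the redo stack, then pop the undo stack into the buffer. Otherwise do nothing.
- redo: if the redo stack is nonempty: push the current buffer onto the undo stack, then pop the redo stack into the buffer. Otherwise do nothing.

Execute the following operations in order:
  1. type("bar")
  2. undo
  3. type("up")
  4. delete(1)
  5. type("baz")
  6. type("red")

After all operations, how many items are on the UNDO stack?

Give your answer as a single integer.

Answer: 4

Derivation:
After op 1 (type): buf='bar' undo_depth=1 redo_depth=0
After op 2 (undo): buf='(empty)' undo_depth=0 redo_depth=1
After op 3 (type): buf='up' undo_depth=1 redo_depth=0
After op 4 (delete): buf='u' undo_depth=2 redo_depth=0
After op 5 (type): buf='ubaz' undo_depth=3 redo_depth=0
After op 6 (type): buf='ubazred' undo_depth=4 redo_depth=0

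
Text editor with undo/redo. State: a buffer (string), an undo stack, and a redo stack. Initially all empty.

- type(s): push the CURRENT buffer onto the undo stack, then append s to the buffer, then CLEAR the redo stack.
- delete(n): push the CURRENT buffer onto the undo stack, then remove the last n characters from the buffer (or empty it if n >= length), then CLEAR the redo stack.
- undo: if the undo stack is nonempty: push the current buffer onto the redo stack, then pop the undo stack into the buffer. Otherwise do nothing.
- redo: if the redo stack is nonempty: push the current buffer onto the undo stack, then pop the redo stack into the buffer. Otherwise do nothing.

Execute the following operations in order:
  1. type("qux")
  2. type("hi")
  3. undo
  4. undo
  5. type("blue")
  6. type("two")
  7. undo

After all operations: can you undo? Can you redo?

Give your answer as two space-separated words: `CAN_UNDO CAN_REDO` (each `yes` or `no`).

After op 1 (type): buf='qux' undo_depth=1 redo_depth=0
After op 2 (type): buf='quxhi' undo_depth=2 redo_depth=0
After op 3 (undo): buf='qux' undo_depth=1 redo_depth=1
After op 4 (undo): buf='(empty)' undo_depth=0 redo_depth=2
After op 5 (type): buf='blue' undo_depth=1 redo_depth=0
After op 6 (type): buf='bluetwo' undo_depth=2 redo_depth=0
After op 7 (undo): buf='blue' undo_depth=1 redo_depth=1

Answer: yes yes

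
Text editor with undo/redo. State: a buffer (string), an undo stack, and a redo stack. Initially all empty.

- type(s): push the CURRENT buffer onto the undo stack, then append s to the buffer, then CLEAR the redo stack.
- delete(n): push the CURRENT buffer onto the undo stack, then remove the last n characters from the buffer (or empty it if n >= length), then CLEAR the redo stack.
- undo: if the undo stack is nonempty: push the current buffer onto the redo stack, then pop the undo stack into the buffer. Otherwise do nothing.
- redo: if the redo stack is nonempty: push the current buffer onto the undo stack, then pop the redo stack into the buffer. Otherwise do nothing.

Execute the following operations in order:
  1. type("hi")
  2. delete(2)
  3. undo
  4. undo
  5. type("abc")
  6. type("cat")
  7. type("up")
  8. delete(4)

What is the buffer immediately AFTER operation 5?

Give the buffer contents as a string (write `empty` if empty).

Answer: abc

Derivation:
After op 1 (type): buf='hi' undo_depth=1 redo_depth=0
After op 2 (delete): buf='(empty)' undo_depth=2 redo_depth=0
After op 3 (undo): buf='hi' undo_depth=1 redo_depth=1
After op 4 (undo): buf='(empty)' undo_depth=0 redo_depth=2
After op 5 (type): buf='abc' undo_depth=1 redo_depth=0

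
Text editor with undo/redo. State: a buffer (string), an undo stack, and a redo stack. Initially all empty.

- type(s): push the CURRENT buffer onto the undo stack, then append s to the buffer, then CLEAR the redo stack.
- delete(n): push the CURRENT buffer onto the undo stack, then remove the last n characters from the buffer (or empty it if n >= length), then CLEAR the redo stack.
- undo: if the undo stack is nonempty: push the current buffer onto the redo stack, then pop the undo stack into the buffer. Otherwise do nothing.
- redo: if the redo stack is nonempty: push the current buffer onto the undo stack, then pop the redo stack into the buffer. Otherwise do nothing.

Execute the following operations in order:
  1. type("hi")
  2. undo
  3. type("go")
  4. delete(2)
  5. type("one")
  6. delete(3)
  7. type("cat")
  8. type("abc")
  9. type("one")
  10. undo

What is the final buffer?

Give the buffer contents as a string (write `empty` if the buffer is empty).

After op 1 (type): buf='hi' undo_depth=1 redo_depth=0
After op 2 (undo): buf='(empty)' undo_depth=0 redo_depth=1
After op 3 (type): buf='go' undo_depth=1 redo_depth=0
After op 4 (delete): buf='(empty)' undo_depth=2 redo_depth=0
After op 5 (type): buf='one' undo_depth=3 redo_depth=0
After op 6 (delete): buf='(empty)' undo_depth=4 redo_depth=0
After op 7 (type): buf='cat' undo_depth=5 redo_depth=0
After op 8 (type): buf='catabc' undo_depth=6 redo_depth=0
After op 9 (type): buf='catabcone' undo_depth=7 redo_depth=0
After op 10 (undo): buf='catabc' undo_depth=6 redo_depth=1

Answer: catabc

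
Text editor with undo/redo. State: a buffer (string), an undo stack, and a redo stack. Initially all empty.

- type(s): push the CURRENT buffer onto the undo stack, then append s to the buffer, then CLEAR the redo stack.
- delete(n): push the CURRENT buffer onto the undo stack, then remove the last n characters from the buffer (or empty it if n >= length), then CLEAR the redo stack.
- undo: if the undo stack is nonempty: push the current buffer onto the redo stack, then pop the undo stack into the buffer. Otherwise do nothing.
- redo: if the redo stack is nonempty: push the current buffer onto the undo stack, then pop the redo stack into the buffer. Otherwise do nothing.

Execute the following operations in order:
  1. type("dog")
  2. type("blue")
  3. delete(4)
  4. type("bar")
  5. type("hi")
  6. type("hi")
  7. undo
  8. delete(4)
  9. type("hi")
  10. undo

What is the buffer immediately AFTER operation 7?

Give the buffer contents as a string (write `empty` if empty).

After op 1 (type): buf='dog' undo_depth=1 redo_depth=0
After op 2 (type): buf='dogblue' undo_depth=2 redo_depth=0
After op 3 (delete): buf='dog' undo_depth=3 redo_depth=0
After op 4 (type): buf='dogbar' undo_depth=4 redo_depth=0
After op 5 (type): buf='dogbarhi' undo_depth=5 redo_depth=0
After op 6 (type): buf='dogbarhihi' undo_depth=6 redo_depth=0
After op 7 (undo): buf='dogbarhi' undo_depth=5 redo_depth=1

Answer: dogbarhi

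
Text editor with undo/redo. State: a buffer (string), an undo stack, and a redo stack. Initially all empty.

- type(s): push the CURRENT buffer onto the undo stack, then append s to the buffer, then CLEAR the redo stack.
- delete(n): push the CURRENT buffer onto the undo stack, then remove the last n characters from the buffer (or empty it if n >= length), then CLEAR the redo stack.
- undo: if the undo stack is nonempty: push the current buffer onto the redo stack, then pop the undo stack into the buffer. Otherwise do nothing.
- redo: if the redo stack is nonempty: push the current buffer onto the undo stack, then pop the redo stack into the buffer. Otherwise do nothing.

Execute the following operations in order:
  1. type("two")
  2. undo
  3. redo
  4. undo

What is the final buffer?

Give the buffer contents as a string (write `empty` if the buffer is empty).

After op 1 (type): buf='two' undo_depth=1 redo_depth=0
After op 2 (undo): buf='(empty)' undo_depth=0 redo_depth=1
After op 3 (redo): buf='two' undo_depth=1 redo_depth=0
After op 4 (undo): buf='(empty)' undo_depth=0 redo_depth=1

Answer: empty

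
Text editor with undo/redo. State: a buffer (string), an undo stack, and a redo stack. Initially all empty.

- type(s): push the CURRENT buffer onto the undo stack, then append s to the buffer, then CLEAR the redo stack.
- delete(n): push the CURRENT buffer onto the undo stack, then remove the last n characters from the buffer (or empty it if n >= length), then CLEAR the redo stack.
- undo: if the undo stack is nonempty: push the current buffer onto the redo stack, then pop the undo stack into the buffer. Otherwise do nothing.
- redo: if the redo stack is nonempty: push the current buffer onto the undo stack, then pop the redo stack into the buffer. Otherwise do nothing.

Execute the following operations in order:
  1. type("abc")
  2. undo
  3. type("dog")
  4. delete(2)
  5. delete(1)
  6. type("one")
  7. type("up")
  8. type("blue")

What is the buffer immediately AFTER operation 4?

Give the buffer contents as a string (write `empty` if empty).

After op 1 (type): buf='abc' undo_depth=1 redo_depth=0
After op 2 (undo): buf='(empty)' undo_depth=0 redo_depth=1
After op 3 (type): buf='dog' undo_depth=1 redo_depth=0
After op 4 (delete): buf='d' undo_depth=2 redo_depth=0

Answer: d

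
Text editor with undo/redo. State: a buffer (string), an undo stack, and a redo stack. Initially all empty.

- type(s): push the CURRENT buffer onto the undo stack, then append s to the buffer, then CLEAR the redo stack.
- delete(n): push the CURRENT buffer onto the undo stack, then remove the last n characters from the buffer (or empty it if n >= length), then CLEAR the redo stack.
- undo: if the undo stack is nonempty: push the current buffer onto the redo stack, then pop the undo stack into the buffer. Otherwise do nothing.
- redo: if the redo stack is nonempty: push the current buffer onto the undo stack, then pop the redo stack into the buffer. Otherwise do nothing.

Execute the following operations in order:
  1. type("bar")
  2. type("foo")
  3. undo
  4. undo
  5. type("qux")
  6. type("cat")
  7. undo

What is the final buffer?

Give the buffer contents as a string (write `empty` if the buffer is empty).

Answer: qux

Derivation:
After op 1 (type): buf='bar' undo_depth=1 redo_depth=0
After op 2 (type): buf='barfoo' undo_depth=2 redo_depth=0
After op 3 (undo): buf='bar' undo_depth=1 redo_depth=1
After op 4 (undo): buf='(empty)' undo_depth=0 redo_depth=2
After op 5 (type): buf='qux' undo_depth=1 redo_depth=0
After op 6 (type): buf='quxcat' undo_depth=2 redo_depth=0
After op 7 (undo): buf='qux' undo_depth=1 redo_depth=1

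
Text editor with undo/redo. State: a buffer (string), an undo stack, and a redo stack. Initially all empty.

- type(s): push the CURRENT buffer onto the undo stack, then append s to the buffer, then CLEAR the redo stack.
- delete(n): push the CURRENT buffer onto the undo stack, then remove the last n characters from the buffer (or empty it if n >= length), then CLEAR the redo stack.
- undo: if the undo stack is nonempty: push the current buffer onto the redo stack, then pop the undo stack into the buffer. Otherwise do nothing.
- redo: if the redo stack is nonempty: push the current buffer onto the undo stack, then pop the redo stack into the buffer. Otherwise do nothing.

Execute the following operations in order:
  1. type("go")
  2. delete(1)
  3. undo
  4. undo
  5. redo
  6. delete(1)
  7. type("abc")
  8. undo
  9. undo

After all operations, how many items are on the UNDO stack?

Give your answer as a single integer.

After op 1 (type): buf='go' undo_depth=1 redo_depth=0
After op 2 (delete): buf='g' undo_depth=2 redo_depth=0
After op 3 (undo): buf='go' undo_depth=1 redo_depth=1
After op 4 (undo): buf='(empty)' undo_depth=0 redo_depth=2
After op 5 (redo): buf='go' undo_depth=1 redo_depth=1
After op 6 (delete): buf='g' undo_depth=2 redo_depth=0
After op 7 (type): buf='gabc' undo_depth=3 redo_depth=0
After op 8 (undo): buf='g' undo_depth=2 redo_depth=1
After op 9 (undo): buf='go' undo_depth=1 redo_depth=2

Answer: 1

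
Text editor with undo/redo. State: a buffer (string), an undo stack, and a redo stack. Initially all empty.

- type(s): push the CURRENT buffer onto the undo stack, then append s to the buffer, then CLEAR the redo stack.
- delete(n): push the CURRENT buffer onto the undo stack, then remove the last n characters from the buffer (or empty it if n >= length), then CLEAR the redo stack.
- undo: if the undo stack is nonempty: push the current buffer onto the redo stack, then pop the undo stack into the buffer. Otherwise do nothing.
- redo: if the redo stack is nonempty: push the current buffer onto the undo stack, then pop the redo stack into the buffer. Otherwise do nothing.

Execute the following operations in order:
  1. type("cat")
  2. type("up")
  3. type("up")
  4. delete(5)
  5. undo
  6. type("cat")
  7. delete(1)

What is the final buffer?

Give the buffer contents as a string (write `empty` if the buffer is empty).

Answer: catupupca

Derivation:
After op 1 (type): buf='cat' undo_depth=1 redo_depth=0
After op 2 (type): buf='catup' undo_depth=2 redo_depth=0
After op 3 (type): buf='catupup' undo_depth=3 redo_depth=0
After op 4 (delete): buf='ca' undo_depth=4 redo_depth=0
After op 5 (undo): buf='catupup' undo_depth=3 redo_depth=1
After op 6 (type): buf='catupupcat' undo_depth=4 redo_depth=0
After op 7 (delete): buf='catupupca' undo_depth=5 redo_depth=0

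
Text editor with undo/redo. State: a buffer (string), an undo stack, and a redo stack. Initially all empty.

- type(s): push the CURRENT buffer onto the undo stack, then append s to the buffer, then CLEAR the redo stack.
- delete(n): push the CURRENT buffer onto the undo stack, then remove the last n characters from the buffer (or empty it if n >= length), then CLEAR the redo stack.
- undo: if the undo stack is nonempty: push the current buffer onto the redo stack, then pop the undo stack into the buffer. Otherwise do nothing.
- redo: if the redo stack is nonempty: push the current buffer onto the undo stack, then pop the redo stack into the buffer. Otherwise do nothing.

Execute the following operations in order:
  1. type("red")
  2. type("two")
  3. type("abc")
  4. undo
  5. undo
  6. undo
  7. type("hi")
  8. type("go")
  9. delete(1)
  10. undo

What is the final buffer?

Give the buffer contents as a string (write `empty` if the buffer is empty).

Answer: higo

Derivation:
After op 1 (type): buf='red' undo_depth=1 redo_depth=0
After op 2 (type): buf='redtwo' undo_depth=2 redo_depth=0
After op 3 (type): buf='redtwoabc' undo_depth=3 redo_depth=0
After op 4 (undo): buf='redtwo' undo_depth=2 redo_depth=1
After op 5 (undo): buf='red' undo_depth=1 redo_depth=2
After op 6 (undo): buf='(empty)' undo_depth=0 redo_depth=3
After op 7 (type): buf='hi' undo_depth=1 redo_depth=0
After op 8 (type): buf='higo' undo_depth=2 redo_depth=0
After op 9 (delete): buf='hig' undo_depth=3 redo_depth=0
After op 10 (undo): buf='higo' undo_depth=2 redo_depth=1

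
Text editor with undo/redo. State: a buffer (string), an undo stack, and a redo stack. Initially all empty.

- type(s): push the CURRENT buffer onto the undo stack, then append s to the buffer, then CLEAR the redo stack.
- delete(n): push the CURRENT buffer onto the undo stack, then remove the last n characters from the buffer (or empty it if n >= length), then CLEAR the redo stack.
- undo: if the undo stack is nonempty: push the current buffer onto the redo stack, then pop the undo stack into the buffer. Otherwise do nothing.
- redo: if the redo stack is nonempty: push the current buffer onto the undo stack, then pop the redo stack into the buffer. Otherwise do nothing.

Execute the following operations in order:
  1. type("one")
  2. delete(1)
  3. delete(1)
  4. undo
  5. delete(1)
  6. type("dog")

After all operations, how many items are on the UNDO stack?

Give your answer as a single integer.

Answer: 4

Derivation:
After op 1 (type): buf='one' undo_depth=1 redo_depth=0
After op 2 (delete): buf='on' undo_depth=2 redo_depth=0
After op 3 (delete): buf='o' undo_depth=3 redo_depth=0
After op 4 (undo): buf='on' undo_depth=2 redo_depth=1
After op 5 (delete): buf='o' undo_depth=3 redo_depth=0
After op 6 (type): buf='odog' undo_depth=4 redo_depth=0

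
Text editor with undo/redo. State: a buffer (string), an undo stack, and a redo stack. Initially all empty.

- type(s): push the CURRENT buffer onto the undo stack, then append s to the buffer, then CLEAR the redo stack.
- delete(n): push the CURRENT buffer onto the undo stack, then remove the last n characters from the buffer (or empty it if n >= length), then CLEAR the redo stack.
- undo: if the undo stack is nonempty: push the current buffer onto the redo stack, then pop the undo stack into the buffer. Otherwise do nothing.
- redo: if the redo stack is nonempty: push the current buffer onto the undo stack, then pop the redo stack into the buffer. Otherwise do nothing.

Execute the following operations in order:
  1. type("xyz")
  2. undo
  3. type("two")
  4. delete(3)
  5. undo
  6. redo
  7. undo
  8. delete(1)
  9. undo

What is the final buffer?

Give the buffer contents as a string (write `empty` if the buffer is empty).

After op 1 (type): buf='xyz' undo_depth=1 redo_depth=0
After op 2 (undo): buf='(empty)' undo_depth=0 redo_depth=1
After op 3 (type): buf='two' undo_depth=1 redo_depth=0
After op 4 (delete): buf='(empty)' undo_depth=2 redo_depth=0
After op 5 (undo): buf='two' undo_depth=1 redo_depth=1
After op 6 (redo): buf='(empty)' undo_depth=2 redo_depth=0
After op 7 (undo): buf='two' undo_depth=1 redo_depth=1
After op 8 (delete): buf='tw' undo_depth=2 redo_depth=0
After op 9 (undo): buf='two' undo_depth=1 redo_depth=1

Answer: two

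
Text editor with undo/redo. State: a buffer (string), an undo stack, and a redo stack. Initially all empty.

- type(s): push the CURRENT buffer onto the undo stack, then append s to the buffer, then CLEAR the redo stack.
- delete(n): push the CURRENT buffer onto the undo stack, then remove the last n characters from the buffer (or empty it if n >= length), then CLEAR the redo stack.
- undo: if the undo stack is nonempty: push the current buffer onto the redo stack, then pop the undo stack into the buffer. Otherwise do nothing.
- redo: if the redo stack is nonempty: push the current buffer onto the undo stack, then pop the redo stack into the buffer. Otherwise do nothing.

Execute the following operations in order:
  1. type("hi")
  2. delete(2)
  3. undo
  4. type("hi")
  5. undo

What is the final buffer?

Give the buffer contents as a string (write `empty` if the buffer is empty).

Answer: hi

Derivation:
After op 1 (type): buf='hi' undo_depth=1 redo_depth=0
After op 2 (delete): buf='(empty)' undo_depth=2 redo_depth=0
After op 3 (undo): buf='hi' undo_depth=1 redo_depth=1
After op 4 (type): buf='hihi' undo_depth=2 redo_depth=0
After op 5 (undo): buf='hi' undo_depth=1 redo_depth=1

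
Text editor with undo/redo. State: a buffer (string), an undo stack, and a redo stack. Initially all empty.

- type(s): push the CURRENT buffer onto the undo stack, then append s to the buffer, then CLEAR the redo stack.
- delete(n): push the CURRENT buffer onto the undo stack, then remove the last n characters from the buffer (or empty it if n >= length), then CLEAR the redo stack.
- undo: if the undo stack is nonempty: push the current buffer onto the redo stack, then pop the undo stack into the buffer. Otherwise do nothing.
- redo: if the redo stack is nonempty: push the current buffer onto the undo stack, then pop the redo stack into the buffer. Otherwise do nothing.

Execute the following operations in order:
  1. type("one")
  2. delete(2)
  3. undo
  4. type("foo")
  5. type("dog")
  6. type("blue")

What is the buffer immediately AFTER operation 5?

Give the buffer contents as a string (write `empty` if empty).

After op 1 (type): buf='one' undo_depth=1 redo_depth=0
After op 2 (delete): buf='o' undo_depth=2 redo_depth=0
After op 3 (undo): buf='one' undo_depth=1 redo_depth=1
After op 4 (type): buf='onefoo' undo_depth=2 redo_depth=0
After op 5 (type): buf='onefoodog' undo_depth=3 redo_depth=0

Answer: onefoodog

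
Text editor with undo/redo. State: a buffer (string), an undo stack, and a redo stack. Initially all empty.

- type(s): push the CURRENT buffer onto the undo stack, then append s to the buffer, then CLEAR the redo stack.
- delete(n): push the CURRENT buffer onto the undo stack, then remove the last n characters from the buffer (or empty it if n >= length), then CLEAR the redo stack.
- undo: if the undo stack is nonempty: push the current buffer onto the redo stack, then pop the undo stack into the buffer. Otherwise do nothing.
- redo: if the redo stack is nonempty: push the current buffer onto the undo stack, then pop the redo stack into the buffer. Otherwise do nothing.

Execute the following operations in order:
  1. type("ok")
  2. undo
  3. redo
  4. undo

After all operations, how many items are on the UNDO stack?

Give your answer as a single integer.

Answer: 0

Derivation:
After op 1 (type): buf='ok' undo_depth=1 redo_depth=0
After op 2 (undo): buf='(empty)' undo_depth=0 redo_depth=1
After op 3 (redo): buf='ok' undo_depth=1 redo_depth=0
After op 4 (undo): buf='(empty)' undo_depth=0 redo_depth=1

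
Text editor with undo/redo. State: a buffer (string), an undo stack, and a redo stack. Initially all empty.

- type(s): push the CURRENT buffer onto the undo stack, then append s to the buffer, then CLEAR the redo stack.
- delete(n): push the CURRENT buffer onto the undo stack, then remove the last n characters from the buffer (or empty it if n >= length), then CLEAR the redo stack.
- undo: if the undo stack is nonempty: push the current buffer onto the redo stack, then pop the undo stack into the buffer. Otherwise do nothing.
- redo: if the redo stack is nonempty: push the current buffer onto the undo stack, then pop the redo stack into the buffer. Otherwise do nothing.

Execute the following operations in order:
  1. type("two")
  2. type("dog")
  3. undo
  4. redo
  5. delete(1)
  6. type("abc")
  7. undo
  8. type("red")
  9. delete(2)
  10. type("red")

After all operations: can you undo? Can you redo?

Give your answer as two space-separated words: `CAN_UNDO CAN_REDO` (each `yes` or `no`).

Answer: yes no

Derivation:
After op 1 (type): buf='two' undo_depth=1 redo_depth=0
After op 2 (type): buf='twodog' undo_depth=2 redo_depth=0
After op 3 (undo): buf='two' undo_depth=1 redo_depth=1
After op 4 (redo): buf='twodog' undo_depth=2 redo_depth=0
After op 5 (delete): buf='twodo' undo_depth=3 redo_depth=0
After op 6 (type): buf='twodoabc' undo_depth=4 redo_depth=0
After op 7 (undo): buf='twodo' undo_depth=3 redo_depth=1
After op 8 (type): buf='twodored' undo_depth=4 redo_depth=0
After op 9 (delete): buf='twodor' undo_depth=5 redo_depth=0
After op 10 (type): buf='twodorred' undo_depth=6 redo_depth=0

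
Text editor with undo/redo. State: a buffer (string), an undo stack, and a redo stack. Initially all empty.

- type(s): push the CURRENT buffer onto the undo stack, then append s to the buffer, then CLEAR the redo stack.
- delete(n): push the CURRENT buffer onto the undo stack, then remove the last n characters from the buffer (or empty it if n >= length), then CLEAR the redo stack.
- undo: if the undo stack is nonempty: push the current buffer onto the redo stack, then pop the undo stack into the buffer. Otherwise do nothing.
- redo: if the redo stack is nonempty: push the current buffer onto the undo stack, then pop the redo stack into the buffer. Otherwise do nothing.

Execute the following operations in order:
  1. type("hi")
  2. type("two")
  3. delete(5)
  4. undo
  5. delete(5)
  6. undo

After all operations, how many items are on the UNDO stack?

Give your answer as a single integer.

Answer: 2

Derivation:
After op 1 (type): buf='hi' undo_depth=1 redo_depth=0
After op 2 (type): buf='hitwo' undo_depth=2 redo_depth=0
After op 3 (delete): buf='(empty)' undo_depth=3 redo_depth=0
After op 4 (undo): buf='hitwo' undo_depth=2 redo_depth=1
After op 5 (delete): buf='(empty)' undo_depth=3 redo_depth=0
After op 6 (undo): buf='hitwo' undo_depth=2 redo_depth=1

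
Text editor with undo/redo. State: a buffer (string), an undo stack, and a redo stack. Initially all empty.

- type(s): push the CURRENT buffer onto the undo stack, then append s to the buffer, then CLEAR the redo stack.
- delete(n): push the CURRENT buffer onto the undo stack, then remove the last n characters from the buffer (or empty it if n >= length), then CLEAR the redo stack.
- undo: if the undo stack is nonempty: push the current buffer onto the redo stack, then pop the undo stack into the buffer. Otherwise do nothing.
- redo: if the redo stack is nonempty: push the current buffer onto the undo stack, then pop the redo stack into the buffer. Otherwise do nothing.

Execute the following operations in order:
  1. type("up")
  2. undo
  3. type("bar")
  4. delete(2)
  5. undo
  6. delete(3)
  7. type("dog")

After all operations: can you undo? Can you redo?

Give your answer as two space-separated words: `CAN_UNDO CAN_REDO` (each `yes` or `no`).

Answer: yes no

Derivation:
After op 1 (type): buf='up' undo_depth=1 redo_depth=0
After op 2 (undo): buf='(empty)' undo_depth=0 redo_depth=1
After op 3 (type): buf='bar' undo_depth=1 redo_depth=0
After op 4 (delete): buf='b' undo_depth=2 redo_depth=0
After op 5 (undo): buf='bar' undo_depth=1 redo_depth=1
After op 6 (delete): buf='(empty)' undo_depth=2 redo_depth=0
After op 7 (type): buf='dog' undo_depth=3 redo_depth=0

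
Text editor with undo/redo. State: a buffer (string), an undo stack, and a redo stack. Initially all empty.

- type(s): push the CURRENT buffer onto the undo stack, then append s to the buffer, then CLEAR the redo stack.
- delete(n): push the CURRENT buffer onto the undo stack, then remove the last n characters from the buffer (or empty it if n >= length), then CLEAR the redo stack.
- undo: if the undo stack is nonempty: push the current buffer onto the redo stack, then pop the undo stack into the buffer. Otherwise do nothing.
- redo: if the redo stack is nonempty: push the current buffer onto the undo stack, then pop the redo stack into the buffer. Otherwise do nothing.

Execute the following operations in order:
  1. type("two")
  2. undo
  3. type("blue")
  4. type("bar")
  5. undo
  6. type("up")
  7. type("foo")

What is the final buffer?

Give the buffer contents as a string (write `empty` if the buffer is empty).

Answer: blueupfoo

Derivation:
After op 1 (type): buf='two' undo_depth=1 redo_depth=0
After op 2 (undo): buf='(empty)' undo_depth=0 redo_depth=1
After op 3 (type): buf='blue' undo_depth=1 redo_depth=0
After op 4 (type): buf='bluebar' undo_depth=2 redo_depth=0
After op 5 (undo): buf='blue' undo_depth=1 redo_depth=1
After op 6 (type): buf='blueup' undo_depth=2 redo_depth=0
After op 7 (type): buf='blueupfoo' undo_depth=3 redo_depth=0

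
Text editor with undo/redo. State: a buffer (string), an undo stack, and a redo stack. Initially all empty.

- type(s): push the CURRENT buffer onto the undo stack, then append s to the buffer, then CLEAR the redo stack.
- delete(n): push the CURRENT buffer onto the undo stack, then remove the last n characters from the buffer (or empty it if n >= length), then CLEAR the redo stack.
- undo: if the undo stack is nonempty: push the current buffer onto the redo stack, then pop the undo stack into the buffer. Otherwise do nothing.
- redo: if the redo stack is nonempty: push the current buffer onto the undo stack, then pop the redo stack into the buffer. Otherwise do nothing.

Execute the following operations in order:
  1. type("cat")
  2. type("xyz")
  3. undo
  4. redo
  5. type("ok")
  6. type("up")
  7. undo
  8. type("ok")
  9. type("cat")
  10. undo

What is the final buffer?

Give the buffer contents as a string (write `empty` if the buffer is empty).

Answer: catxyzokok

Derivation:
After op 1 (type): buf='cat' undo_depth=1 redo_depth=0
After op 2 (type): buf='catxyz' undo_depth=2 redo_depth=0
After op 3 (undo): buf='cat' undo_depth=1 redo_depth=1
After op 4 (redo): buf='catxyz' undo_depth=2 redo_depth=0
After op 5 (type): buf='catxyzok' undo_depth=3 redo_depth=0
After op 6 (type): buf='catxyzokup' undo_depth=4 redo_depth=0
After op 7 (undo): buf='catxyzok' undo_depth=3 redo_depth=1
After op 8 (type): buf='catxyzokok' undo_depth=4 redo_depth=0
After op 9 (type): buf='catxyzokokcat' undo_depth=5 redo_depth=0
After op 10 (undo): buf='catxyzokok' undo_depth=4 redo_depth=1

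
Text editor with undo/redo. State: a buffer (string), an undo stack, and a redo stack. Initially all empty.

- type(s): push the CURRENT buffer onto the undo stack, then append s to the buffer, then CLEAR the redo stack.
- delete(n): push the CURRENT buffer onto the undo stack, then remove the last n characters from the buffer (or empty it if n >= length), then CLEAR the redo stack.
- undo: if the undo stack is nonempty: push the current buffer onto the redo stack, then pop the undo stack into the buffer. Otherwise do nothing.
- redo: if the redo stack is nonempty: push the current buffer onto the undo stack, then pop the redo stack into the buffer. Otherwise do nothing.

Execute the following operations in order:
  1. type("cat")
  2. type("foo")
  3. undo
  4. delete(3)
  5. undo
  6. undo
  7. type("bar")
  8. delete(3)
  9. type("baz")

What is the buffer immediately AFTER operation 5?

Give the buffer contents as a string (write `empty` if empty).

After op 1 (type): buf='cat' undo_depth=1 redo_depth=0
After op 2 (type): buf='catfoo' undo_depth=2 redo_depth=0
After op 3 (undo): buf='cat' undo_depth=1 redo_depth=1
After op 4 (delete): buf='(empty)' undo_depth=2 redo_depth=0
After op 5 (undo): buf='cat' undo_depth=1 redo_depth=1

Answer: cat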